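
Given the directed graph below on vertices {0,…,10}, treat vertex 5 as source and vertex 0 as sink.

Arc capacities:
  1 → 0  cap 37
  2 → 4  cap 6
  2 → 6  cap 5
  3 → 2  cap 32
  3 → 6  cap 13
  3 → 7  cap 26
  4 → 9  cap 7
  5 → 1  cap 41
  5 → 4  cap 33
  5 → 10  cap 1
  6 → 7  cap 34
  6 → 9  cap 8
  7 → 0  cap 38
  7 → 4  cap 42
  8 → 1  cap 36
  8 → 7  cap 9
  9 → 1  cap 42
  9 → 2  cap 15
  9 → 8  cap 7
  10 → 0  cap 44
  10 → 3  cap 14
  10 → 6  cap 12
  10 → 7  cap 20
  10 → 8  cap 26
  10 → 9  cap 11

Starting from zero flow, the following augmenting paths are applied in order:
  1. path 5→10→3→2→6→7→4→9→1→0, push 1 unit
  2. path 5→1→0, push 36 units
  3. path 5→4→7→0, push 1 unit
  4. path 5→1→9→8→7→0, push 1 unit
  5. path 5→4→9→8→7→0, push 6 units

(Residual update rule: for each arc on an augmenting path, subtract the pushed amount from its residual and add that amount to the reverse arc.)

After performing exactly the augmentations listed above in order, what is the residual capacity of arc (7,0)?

after path 1 (5→10→3→2→6→7→4→9→1→0, push 1): res(7,0)=38
after path 2 (5→1→0, push 36): res(7,0)=38
after path 3 (5→4→7→0, push 1): res(7,0)=37
after path 4 (5→1→9→8→7→0, push 1): res(7,0)=36
after path 5 (5→4→9→8→7→0, push 6): res(7,0)=30

Residual capacity of (7,0): 30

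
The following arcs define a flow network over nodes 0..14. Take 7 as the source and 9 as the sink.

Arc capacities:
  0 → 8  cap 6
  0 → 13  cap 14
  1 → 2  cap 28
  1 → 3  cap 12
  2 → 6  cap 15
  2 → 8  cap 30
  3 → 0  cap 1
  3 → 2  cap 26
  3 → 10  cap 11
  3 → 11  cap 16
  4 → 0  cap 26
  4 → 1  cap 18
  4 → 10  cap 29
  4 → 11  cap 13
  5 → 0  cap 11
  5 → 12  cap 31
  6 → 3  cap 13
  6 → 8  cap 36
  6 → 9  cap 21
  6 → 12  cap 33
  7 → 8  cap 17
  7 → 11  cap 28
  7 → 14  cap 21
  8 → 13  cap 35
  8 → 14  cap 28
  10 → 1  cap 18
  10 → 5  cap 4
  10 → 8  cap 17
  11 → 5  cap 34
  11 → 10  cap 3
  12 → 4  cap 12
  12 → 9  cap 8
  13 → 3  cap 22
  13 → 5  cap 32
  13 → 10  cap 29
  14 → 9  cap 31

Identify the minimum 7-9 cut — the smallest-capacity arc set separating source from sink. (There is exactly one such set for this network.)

Min-cut arcs: {(2,6), (12,9), (14,9)} (total capacity 54)

augment #1: 7→14→9 push 21
augment #2: 7→8→14→9 push 10
augment #3: 7→11→5→12→9 push 8
augment #4: 7→8→13→3→2→6→9 push 7
augment #5: 7→11→10→1→2→6→9 push 3
augment #6: 7→11→5→0→13→3→2→6→9 push 5
max flow = 54; residual-reachable set from 7 gives S-side
cut edges (S→T): {(2,6), (12,9), (14,9)} total cap 54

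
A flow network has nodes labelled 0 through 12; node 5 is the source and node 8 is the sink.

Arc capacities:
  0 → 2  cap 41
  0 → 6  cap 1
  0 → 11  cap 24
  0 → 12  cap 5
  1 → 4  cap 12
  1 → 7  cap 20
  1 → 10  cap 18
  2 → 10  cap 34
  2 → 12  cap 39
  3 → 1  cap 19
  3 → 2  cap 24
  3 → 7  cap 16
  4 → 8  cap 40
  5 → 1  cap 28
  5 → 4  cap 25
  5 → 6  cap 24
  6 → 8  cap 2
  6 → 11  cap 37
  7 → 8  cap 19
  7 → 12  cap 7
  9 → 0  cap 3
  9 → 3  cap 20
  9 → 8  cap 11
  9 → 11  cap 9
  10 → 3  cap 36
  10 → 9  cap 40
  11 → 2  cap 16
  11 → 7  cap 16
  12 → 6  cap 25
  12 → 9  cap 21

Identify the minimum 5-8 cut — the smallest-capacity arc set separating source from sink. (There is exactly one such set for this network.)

Min-cut arcs: {(1,4), (5,4), (6,8), (7,8), (9,8)} (total capacity 69)

augment #1: 5→4→8 push 25
augment #2: 5→6→8 push 2
augment #3: 5→1→4→8 push 12
augment #4: 5→1→7→8 push 16
augment #5: 5→6→11→7→8 push 3
augment #6: 5→6→11→2→10→9→8 push 11
max flow = 69; residual-reachable set from 5 gives S-side
cut edges (S→T): {(1,4), (5,4), (6,8), (7,8), (9,8)} total cap 69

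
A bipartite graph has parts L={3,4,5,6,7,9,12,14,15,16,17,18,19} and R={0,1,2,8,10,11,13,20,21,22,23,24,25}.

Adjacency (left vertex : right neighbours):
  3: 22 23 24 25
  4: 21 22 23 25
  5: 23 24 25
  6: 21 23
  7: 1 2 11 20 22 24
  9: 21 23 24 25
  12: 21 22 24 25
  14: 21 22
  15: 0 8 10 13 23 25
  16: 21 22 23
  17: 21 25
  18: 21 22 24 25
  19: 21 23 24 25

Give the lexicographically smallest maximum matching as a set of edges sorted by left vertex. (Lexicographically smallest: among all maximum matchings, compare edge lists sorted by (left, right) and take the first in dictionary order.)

|M| = 7 (so the lex-smallest maximum matching has 7 edges)
process left vertices in ascending order; for each, take the smallest-labelled available neighbour that still permits 7 edges overall, or leave it unmatched if none does
lex-smallest matching: {3-22, 4-21, 5-23, 7-1, 9-24, 12-25, 15-0}

Lex-smallest maximum matching: {(3,22), (4,21), (5,23), (7,1), (9,24), (12,25), (15,0)}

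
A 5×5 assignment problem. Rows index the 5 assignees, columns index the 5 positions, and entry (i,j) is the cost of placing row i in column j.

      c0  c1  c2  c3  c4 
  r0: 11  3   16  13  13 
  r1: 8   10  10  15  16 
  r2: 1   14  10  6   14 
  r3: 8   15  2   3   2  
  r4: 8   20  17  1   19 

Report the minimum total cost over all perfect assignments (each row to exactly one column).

optimal assignment: row0→col1 (cost 3), row1→col2 (cost 10), row2→col0 (cost 1), row3→col4 (cost 2), row4→col3 (cost 1)
total = 3 + 10 + 1 + 2 + 1 = 17

Minimum assignment cost: 17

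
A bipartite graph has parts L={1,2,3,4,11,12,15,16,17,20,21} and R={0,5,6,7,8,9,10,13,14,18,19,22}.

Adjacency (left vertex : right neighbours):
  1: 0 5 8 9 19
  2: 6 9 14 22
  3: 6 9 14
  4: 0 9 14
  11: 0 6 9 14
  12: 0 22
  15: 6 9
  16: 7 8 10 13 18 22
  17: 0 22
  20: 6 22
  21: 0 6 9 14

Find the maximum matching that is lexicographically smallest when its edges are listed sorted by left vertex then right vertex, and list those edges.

Lex-smallest maximum matching: {(1,5), (2,6), (3,9), (4,0), (11,14), (12,22), (16,7)}

|M| = 7 (so the lex-smallest maximum matching has 7 edges)
process left vertices in ascending order; for each, take the smallest-labelled available neighbour that still permits 7 edges overall, or leave it unmatched if none does
lex-smallest matching: {1-5, 2-6, 3-9, 4-0, 11-14, 12-22, 16-7}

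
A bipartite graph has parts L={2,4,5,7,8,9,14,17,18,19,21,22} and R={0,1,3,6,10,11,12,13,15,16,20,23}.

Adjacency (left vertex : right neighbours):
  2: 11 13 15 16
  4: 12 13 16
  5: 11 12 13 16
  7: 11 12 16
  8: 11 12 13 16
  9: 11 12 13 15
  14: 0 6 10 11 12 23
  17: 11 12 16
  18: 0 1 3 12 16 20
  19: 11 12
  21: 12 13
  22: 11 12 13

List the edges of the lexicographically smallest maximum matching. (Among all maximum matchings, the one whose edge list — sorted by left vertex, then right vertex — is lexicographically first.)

|M| = 7 (so the lex-smallest maximum matching has 7 edges)
process left vertices in ascending order; for each, take the smallest-labelled available neighbour that still permits 7 edges overall, or leave it unmatched if none does
lex-smallest matching: {2-11, 4-12, 5-13, 7-16, 9-15, 14-0, 18-1}

Lex-smallest maximum matching: {(2,11), (4,12), (5,13), (7,16), (9,15), (14,0), (18,1)}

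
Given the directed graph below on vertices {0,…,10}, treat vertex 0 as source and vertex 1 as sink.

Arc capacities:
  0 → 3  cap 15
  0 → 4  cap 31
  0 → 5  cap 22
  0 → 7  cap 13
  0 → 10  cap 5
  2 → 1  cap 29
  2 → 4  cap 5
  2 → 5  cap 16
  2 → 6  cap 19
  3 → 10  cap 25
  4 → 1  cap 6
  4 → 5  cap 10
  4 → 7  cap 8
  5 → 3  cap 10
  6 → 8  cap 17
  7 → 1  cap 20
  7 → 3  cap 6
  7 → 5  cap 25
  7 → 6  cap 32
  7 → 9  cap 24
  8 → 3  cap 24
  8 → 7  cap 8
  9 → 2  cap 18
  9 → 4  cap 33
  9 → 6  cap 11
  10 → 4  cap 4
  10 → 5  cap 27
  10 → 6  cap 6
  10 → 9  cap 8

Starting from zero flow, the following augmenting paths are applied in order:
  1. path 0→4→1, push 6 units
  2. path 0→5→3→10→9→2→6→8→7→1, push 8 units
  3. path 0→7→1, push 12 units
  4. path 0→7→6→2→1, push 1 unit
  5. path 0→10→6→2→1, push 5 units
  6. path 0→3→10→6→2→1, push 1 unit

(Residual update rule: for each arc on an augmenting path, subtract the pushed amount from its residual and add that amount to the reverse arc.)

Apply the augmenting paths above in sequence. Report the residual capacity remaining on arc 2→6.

Residual capacity of (2,6): 18

after path 1 (0→4→1, push 6): res(2,6)=19
after path 2 (0→5→3→10→9→2→6→8→7→1, push 8): res(2,6)=11
after path 3 (0→7→1, push 12): res(2,6)=11
after path 4 (0→7→6→2→1, push 1): res(2,6)=12
after path 5 (0→10→6→2→1, push 5): res(2,6)=17
after path 6 (0→3→10→6→2→1, push 1): res(2,6)=18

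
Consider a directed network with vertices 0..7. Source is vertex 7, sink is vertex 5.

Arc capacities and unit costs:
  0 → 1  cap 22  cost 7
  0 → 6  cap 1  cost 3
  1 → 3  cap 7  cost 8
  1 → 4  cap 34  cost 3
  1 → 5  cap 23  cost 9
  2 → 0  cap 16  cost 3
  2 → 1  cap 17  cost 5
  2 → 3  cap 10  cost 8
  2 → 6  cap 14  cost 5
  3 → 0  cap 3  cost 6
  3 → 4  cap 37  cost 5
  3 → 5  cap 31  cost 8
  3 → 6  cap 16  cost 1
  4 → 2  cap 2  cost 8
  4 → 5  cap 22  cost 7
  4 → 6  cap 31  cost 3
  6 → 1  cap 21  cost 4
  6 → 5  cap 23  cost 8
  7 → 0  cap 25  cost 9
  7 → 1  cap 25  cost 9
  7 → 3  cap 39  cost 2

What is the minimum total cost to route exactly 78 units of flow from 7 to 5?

Minimum cost for 78 units: 1208

shortest-cost path #1: 7→3→5 push 31 @ unit cost 10 (adds 310)
shortest-cost path #2: 7→3→6→5 push 8 @ unit cost 11 (adds 88)
shortest-cost path #3: 7→1→5 push 23 @ unit cost 18 (adds 414)
shortest-cost path #4: 7→1→4→5 push 2 @ unit cost 19 (adds 38)
shortest-cost path #5: 7→0→6→5 push 1 @ unit cost 20 (adds 20)
shortest-cost path #6: 7→0→1→4→5 push 13 @ unit cost 26 (adds 338)
total cost = 1208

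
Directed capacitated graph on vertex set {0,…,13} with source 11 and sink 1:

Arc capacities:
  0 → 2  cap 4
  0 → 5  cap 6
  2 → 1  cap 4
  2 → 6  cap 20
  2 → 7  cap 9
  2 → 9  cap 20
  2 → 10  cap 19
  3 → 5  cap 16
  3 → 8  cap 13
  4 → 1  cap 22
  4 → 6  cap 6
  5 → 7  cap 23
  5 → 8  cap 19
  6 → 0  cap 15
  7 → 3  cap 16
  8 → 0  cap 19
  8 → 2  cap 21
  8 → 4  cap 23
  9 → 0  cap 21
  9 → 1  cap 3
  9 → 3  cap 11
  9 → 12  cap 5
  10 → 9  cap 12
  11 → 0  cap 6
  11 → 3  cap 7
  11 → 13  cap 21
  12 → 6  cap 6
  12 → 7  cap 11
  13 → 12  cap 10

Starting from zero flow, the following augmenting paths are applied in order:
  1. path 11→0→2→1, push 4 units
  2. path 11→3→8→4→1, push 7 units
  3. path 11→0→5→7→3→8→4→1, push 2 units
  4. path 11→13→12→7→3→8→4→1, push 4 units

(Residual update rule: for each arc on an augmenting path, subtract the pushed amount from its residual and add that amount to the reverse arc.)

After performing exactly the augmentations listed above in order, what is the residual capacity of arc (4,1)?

after path 1 (11→0→2→1, push 4): res(4,1)=22
after path 2 (11→3→8→4→1, push 7): res(4,1)=15
after path 3 (11→0→5→7→3→8→4→1, push 2): res(4,1)=13
after path 4 (11→13→12→7→3→8→4→1, push 4): res(4,1)=9

Residual capacity of (4,1): 9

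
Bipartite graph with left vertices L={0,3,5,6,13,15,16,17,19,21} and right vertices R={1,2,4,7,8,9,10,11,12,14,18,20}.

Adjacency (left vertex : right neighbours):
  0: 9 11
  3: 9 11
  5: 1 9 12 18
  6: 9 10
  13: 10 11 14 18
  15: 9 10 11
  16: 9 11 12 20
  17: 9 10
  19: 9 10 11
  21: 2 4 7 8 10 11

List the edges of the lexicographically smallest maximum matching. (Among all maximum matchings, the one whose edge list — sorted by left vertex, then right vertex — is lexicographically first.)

|M| = 7 (so the lex-smallest maximum matching has 7 edges)
process left vertices in ascending order; for each, take the smallest-labelled available neighbour that still permits 7 edges overall, or leave it unmatched if none does
lex-smallest matching: {0-9, 3-11, 5-1, 6-10, 13-14, 16-12, 21-2}

Lex-smallest maximum matching: {(0,9), (3,11), (5,1), (6,10), (13,14), (16,12), (21,2)}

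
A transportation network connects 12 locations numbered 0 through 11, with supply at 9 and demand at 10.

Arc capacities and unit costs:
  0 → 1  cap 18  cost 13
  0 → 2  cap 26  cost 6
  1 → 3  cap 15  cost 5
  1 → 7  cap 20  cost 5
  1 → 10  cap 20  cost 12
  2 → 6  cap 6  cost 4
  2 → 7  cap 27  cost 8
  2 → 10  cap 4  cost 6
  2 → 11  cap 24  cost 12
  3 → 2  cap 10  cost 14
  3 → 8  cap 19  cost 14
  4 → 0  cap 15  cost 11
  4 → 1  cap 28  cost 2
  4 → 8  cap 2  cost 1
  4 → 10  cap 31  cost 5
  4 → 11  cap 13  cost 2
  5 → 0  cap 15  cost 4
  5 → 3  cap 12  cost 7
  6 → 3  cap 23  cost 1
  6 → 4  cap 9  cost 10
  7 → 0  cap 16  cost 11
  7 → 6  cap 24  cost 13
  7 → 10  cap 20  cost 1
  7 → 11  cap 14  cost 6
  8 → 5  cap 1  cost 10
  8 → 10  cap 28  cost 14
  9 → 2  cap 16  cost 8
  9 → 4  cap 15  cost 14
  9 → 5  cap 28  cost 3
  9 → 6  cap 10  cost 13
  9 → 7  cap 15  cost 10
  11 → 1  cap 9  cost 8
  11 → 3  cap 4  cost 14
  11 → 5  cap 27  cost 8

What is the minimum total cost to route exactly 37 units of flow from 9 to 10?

Minimum cost for 37 units: 553

shortest-cost path #1: 9→7→10 push 15 @ unit cost 11 (adds 165)
shortest-cost path #2: 9→2→10 push 4 @ unit cost 14 (adds 56)
shortest-cost path #3: 9→2→7→10 push 5 @ unit cost 17 (adds 85)
shortest-cost path #4: 9→4→10 push 13 @ unit cost 19 (adds 247)
total cost = 553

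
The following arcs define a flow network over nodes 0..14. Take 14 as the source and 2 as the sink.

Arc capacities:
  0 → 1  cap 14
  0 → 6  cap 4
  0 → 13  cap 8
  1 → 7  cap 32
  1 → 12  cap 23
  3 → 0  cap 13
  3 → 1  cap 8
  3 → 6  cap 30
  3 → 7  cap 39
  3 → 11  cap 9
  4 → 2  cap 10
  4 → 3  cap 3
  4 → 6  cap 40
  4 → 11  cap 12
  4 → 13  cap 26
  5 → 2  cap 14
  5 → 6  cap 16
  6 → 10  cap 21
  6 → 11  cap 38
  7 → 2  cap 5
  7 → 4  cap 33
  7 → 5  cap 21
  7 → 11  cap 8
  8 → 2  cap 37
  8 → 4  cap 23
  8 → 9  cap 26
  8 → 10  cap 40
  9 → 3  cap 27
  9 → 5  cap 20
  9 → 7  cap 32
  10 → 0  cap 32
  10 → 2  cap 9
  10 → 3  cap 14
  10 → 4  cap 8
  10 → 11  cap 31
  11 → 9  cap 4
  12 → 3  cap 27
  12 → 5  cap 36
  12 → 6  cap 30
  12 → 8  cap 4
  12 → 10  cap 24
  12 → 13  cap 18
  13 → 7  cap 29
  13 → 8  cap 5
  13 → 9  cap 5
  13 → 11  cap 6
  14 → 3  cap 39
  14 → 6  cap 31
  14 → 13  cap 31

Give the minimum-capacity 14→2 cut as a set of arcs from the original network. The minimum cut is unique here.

augment #1: 14→3→7→2 push 5
augment #2: 14→6→10→2 push 9
augment #3: 14→13→8→2 push 5
augment #4: 14→3→7→4→2 push 10
augment #5: 14→3→7→5→2 push 14
augment #6: 14→3→1→12→8→2 push 4
max flow = 47; residual-reachable set from 14 gives S-side
cut edges (S→T): {(4,2), (5,2), (7,2), (10,2), (12,8), (13,8)} total cap 47

Min-cut arcs: {(4,2), (5,2), (7,2), (10,2), (12,8), (13,8)} (total capacity 47)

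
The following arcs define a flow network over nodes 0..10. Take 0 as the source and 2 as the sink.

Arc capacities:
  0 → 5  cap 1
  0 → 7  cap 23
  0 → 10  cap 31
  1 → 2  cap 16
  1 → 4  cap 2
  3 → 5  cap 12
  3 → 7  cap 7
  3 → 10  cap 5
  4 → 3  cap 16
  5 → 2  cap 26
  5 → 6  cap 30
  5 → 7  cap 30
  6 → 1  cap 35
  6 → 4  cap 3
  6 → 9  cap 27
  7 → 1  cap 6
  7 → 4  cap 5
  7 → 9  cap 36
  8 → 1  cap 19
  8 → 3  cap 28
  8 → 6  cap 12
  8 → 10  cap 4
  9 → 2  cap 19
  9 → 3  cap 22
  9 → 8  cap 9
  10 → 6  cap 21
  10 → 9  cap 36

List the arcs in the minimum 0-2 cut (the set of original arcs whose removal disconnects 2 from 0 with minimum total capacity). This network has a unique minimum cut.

Min-cut arcs: {(0,5), (1,2), (3,5), (9,2)} (total capacity 48)

augment #1: 0→5→2 push 1
augment #2: 0→7→1→2 push 6
augment #3: 0→7→9→2 push 17
augment #4: 0→10→9→2 push 2
augment #5: 0→10→6→1→2 push 10
augment #6: 0→10→9→3→5→2 push 12
max flow = 48; residual-reachable set from 0 gives S-side
cut edges (S→T): {(0,5), (1,2), (3,5), (9,2)} total cap 48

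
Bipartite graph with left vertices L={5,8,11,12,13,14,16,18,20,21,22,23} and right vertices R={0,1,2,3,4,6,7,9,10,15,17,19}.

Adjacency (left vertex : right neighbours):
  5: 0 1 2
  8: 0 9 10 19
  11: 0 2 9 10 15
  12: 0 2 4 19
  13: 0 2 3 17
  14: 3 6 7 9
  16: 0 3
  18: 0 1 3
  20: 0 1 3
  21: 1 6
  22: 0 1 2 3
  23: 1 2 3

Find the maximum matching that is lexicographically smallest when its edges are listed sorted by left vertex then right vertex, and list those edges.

|M| = 10 (so the lex-smallest maximum matching has 10 edges)
process left vertices in ascending order; for each, take the smallest-labelled available neighbour that still permits 10 edges overall, or leave it unmatched if none does
lex-smallest matching: {5-0, 8-9, 11-10, 12-4, 13-17, 14-7, 16-3, 18-1, 21-6, 22-2}

Lex-smallest maximum matching: {(5,0), (8,9), (11,10), (12,4), (13,17), (14,7), (16,3), (18,1), (21,6), (22,2)}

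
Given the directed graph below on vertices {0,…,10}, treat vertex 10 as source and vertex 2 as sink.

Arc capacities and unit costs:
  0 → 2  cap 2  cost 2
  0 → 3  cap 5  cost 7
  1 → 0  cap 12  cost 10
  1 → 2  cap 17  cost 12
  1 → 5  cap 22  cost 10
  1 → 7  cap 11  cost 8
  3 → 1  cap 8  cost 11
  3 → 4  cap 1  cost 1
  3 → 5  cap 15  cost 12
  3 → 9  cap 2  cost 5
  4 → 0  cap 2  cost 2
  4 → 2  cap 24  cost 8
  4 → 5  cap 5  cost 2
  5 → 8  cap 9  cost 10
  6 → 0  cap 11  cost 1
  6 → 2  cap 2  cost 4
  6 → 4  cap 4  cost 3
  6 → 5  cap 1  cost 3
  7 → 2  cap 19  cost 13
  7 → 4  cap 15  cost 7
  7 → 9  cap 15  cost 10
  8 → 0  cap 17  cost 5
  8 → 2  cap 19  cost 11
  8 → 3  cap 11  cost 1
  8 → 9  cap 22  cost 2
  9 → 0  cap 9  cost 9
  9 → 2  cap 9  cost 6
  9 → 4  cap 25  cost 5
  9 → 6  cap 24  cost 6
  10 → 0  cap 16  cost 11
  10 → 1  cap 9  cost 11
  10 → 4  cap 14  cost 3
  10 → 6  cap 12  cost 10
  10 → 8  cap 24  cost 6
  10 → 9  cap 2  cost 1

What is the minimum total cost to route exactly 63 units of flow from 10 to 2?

Minimum cost for 63 units: 1111

shortest-cost path #1: 10→9→2 push 2 @ unit cost 7 (adds 14)
shortest-cost path #2: 10→4→0→2 push 2 @ unit cost 7 (adds 14)
shortest-cost path #3: 10→4→2 push 12 @ unit cost 11 (adds 132)
shortest-cost path #4: 10→6→2 push 2 @ unit cost 14 (adds 28)
shortest-cost path #5: 10→8→9→2 push 7 @ unit cost 14 (adds 98)
shortest-cost path #6: 10→8→3→4→2 push 1 @ unit cost 16 (adds 16)
shortest-cost path #7: 10→0→4→2 push 2 @ unit cost 17 (adds 34)
shortest-cost path #8: 10→8→2 push 16 @ unit cost 17 (adds 272)
shortest-cost path #9: 10→6→4→2 push 4 @ unit cost 21 (adds 84)
shortest-cost path #10: 10→1→2 push 9 @ unit cost 23 (adds 207)
shortest-cost path #11: 10→0→3→8→2 push 1 @ unit cost 28 (adds 28)
shortest-cost path #12: 10→0→3→9→8→2 push 2 @ unit cost 32 (adds 64)
shortest-cost path #13: 10→6→5→8→9→4→2 push 1 @ unit cost 38 (adds 38)
shortest-cost path #14: 10→0→3→1→2 push 2 @ unit cost 41 (adds 82)
total cost = 1111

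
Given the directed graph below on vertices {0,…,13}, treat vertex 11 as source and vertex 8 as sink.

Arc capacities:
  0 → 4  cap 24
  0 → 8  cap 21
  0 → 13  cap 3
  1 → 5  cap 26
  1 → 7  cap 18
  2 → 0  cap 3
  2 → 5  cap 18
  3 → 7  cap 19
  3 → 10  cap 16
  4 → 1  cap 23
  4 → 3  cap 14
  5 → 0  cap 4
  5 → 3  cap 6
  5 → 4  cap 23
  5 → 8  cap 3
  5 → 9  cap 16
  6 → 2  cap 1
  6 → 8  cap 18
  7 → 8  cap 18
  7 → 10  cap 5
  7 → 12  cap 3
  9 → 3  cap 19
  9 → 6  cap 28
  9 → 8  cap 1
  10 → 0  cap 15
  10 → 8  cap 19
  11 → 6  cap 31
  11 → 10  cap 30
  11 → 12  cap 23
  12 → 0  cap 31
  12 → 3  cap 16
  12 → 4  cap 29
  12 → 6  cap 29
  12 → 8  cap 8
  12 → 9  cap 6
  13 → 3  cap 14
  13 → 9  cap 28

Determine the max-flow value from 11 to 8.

augment #1: 11→6→8 bottleneck 18, total now 18
augment #2: 11→10→8 bottleneck 19, total now 37
augment #3: 11→12→8 bottleneck 8, total now 45
augment #4: 11→10→0→8 bottleneck 11, total now 56
augment #5: 11→12→0→8 bottleneck 10, total now 66
augment #6: 11→12→9→8 bottleneck 1, total now 67
augment #7: 11→6→2→5→8 bottleneck 1, total now 68
augment #8: 11→12→3→7→8 bottleneck 4, total now 72

Maximum flow value: 72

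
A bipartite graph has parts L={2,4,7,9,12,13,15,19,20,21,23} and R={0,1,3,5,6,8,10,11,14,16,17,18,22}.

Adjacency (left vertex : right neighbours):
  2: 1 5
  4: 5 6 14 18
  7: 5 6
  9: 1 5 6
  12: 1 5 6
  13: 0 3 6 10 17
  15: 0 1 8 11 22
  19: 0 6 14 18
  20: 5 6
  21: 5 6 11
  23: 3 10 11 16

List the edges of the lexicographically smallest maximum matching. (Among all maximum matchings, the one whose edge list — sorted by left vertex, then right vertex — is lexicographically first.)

|M| = 9 (so the lex-smallest maximum matching has 9 edges)
process left vertices in ascending order; for each, take the smallest-labelled available neighbour that still permits 9 edges overall, or leave it unmatched if none does
lex-smallest matching: {2-1, 4-14, 7-5, 9-6, 13-0, 15-8, 19-18, 21-11, 23-3}

Lex-smallest maximum matching: {(2,1), (4,14), (7,5), (9,6), (13,0), (15,8), (19,18), (21,11), (23,3)}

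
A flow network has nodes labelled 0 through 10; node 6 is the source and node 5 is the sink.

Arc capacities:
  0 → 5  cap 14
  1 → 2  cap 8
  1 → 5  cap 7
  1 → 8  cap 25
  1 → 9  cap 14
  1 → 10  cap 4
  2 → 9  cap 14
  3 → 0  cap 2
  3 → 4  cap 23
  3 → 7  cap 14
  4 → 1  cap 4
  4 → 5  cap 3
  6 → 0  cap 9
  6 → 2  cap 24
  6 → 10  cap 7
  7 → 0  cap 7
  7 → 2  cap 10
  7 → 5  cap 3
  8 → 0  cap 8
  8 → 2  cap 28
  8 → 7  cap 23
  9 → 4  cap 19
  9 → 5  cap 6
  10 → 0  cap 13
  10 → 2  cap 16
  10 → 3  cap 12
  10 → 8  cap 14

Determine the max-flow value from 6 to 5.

augment #1: 6→0→5 bottleneck 9, total now 9
augment #2: 6→2→9→5 bottleneck 6, total now 15
augment #3: 6→10→0→5 bottleneck 5, total now 20
augment #4: 6→2→9→4→5 bottleneck 3, total now 23
augment #5: 6→10→3→7→5 bottleneck 2, total now 25
augment #6: 6→2→9→4→1→5 bottleneck 4, total now 29

Maximum flow value: 29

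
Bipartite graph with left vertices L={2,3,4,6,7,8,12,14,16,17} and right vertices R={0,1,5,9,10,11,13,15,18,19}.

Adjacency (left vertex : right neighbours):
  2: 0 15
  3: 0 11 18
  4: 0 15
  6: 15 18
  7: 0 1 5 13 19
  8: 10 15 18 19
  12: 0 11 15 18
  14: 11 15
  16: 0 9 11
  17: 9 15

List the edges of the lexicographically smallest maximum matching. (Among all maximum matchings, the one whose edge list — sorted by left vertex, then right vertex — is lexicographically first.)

Lex-smallest maximum matching: {(2,0), (3,11), (4,15), (6,18), (7,1), (8,10), (16,9)}

|M| = 7 (so the lex-smallest maximum matching has 7 edges)
process left vertices in ascending order; for each, take the smallest-labelled available neighbour that still permits 7 edges overall, or leave it unmatched if none does
lex-smallest matching: {2-0, 3-11, 4-15, 6-18, 7-1, 8-10, 16-9}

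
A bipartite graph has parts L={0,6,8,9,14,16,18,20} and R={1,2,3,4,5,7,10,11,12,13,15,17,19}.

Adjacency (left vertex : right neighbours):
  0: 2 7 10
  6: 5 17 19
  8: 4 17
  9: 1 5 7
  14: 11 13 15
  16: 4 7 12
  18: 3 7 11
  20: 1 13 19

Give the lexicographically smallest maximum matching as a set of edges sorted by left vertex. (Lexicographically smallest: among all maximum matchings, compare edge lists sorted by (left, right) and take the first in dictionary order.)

Lex-smallest maximum matching: {(0,2), (6,5), (8,4), (9,1), (14,11), (16,7), (18,3), (20,13)}

|M| = 8 (so the lex-smallest maximum matching has 8 edges)
process left vertices in ascending order; for each, take the smallest-labelled available neighbour that still permits 8 edges overall, or leave it unmatched if none does
lex-smallest matching: {0-2, 6-5, 8-4, 9-1, 14-11, 16-7, 18-3, 20-13}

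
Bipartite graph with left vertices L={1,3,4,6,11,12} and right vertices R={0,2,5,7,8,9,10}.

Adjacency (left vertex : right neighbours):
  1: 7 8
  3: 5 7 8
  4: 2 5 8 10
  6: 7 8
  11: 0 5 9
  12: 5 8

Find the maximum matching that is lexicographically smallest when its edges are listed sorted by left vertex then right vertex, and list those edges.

|M| = 5 (so the lex-smallest maximum matching has 5 edges)
process left vertices in ascending order; for each, take the smallest-labelled available neighbour that still permits 5 edges overall, or leave it unmatched if none does
lex-smallest matching: {1-7, 3-5, 4-2, 6-8, 11-0}

Lex-smallest maximum matching: {(1,7), (3,5), (4,2), (6,8), (11,0)}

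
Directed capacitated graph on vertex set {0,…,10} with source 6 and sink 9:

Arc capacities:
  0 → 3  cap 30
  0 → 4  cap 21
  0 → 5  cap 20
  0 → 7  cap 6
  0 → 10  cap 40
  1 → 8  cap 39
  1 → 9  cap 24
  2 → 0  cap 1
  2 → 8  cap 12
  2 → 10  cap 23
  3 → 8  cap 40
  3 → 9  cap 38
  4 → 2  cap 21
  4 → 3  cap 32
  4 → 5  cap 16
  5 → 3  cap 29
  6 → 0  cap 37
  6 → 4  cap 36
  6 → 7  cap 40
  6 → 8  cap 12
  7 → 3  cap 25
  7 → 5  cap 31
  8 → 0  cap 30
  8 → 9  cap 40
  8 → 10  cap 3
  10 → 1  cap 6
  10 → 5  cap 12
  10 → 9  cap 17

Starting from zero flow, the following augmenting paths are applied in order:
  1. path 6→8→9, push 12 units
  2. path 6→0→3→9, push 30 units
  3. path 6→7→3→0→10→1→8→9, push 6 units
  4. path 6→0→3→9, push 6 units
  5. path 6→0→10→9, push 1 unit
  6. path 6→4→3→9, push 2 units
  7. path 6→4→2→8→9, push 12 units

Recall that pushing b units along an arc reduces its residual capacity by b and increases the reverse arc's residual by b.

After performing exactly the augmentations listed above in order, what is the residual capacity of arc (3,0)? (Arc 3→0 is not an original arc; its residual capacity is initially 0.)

after path 1 (6→8→9, push 12): res(3,0)=0
after path 2 (6→0→3→9, push 30): res(3,0)=30
after path 3 (6→7→3→0→10→1→8→9, push 6): res(3,0)=24
after path 4 (6→0→3→9, push 6): res(3,0)=30
after path 5 (6→0→10→9, push 1): res(3,0)=30
after path 6 (6→4→3→9, push 2): res(3,0)=30
after path 7 (6→4→2→8→9, push 12): res(3,0)=30

Residual capacity of (3,0): 30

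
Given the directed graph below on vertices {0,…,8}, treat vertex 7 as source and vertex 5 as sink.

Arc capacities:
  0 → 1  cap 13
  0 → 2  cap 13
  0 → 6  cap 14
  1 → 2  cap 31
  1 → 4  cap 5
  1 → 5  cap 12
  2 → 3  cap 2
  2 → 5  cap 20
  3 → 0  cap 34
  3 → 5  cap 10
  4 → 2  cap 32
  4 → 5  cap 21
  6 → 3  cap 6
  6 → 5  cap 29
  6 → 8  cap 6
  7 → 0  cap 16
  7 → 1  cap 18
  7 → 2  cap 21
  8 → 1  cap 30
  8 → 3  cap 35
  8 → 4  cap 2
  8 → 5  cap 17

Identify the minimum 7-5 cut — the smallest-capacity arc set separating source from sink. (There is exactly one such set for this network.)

Min-cut arcs: {(0,6), (1,4), (1,5), (2,3), (2,5)} (total capacity 53)

augment #1: 7→1→5 push 12
augment #2: 7→2→5 push 20
augment #3: 7→0→6→5 push 14
augment #4: 7→1→4→5 push 5
augment #5: 7→2→3→5 push 1
augment #6: 7→0→2→3→5 push 1
max flow = 53; residual-reachable set from 7 gives S-side
cut edges (S→T): {(0,6), (1,4), (1,5), (2,3), (2,5)} total cap 53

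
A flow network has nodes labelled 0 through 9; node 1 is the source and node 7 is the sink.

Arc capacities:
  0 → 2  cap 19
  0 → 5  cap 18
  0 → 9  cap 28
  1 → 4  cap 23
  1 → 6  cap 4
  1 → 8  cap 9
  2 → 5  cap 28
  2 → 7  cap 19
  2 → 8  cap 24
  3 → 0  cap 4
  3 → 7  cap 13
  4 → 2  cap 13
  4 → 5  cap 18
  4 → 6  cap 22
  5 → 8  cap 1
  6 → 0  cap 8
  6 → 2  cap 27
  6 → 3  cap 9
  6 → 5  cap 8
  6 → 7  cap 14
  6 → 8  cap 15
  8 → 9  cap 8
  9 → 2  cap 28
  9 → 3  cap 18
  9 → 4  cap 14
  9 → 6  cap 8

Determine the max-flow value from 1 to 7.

Maximum flow value: 35

augment #1: 1→6→7 bottleneck 4, total now 4
augment #2: 1→4→2→7 bottleneck 13, total now 17
augment #3: 1→4→6→7 bottleneck 10, total now 27
augment #4: 1→8→9→2→7 bottleneck 6, total now 33
augment #5: 1→8→9→3→7 bottleneck 2, total now 35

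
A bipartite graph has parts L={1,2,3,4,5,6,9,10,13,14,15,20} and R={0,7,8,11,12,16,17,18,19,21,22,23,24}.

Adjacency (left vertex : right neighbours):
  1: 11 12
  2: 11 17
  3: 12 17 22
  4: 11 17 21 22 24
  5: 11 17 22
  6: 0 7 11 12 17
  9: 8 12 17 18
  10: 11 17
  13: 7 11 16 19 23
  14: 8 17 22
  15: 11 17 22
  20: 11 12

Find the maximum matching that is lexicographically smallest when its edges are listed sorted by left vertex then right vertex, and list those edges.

Lex-smallest maximum matching: {(1,11), (2,17), (3,12), (4,21), (5,22), (6,0), (9,18), (13,7), (14,8)}

|M| = 9 (so the lex-smallest maximum matching has 9 edges)
process left vertices in ascending order; for each, take the smallest-labelled available neighbour that still permits 9 edges overall, or leave it unmatched if none does
lex-smallest matching: {1-11, 2-17, 3-12, 4-21, 5-22, 6-0, 9-18, 13-7, 14-8}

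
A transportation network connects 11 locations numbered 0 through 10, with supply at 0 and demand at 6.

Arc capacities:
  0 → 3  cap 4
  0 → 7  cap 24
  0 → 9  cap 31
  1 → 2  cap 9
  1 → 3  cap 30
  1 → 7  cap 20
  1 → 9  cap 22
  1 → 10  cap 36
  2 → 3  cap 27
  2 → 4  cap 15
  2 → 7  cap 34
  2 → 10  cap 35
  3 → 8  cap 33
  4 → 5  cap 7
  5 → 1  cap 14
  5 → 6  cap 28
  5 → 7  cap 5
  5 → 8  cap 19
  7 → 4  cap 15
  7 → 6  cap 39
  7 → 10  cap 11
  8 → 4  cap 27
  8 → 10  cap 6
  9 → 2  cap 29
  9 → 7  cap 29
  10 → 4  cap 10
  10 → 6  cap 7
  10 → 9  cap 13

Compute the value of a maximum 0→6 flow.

Maximum flow value: 53

augment #1: 0→7→6 bottleneck 24, total now 24
augment #2: 0→9→7→6 bottleneck 15, total now 39
augment #3: 0→3→8→10→6 bottleneck 4, total now 43
augment #4: 0→9→2→10→6 bottleneck 3, total now 46
augment #5: 0→9→2→4→5→6 bottleneck 7, total now 53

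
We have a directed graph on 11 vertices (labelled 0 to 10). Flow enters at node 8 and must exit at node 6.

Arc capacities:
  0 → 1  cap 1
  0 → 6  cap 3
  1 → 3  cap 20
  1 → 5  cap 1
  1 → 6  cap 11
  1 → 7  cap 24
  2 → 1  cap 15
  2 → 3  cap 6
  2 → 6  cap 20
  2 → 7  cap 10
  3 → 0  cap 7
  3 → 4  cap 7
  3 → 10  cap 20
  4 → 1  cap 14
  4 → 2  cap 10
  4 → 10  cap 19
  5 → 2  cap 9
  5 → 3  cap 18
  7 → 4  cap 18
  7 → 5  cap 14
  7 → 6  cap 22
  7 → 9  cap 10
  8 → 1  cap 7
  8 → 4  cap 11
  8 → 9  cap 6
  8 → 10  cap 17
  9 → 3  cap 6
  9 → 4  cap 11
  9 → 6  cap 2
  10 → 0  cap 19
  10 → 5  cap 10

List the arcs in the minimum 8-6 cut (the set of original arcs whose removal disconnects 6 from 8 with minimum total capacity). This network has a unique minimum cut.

Min-cut arcs: {(0,1), (0,6), (8,1), (8,4), (8,9), (10,5)} (total capacity 38)

augment #1: 8→1→6 push 7
augment #2: 8→9→6 push 2
augment #3: 8→4→1→6 push 4
augment #4: 8→4→2→6 push 7
augment #5: 8→10→0→6 push 3
augment #6: 8→9→4→2→6 push 3
augment #7: 8→10→5→2→6 push 9
augment #8: 8→9→4→1→7→6 push 1
augment #9: 8→10→0→1→7→6 push 1
augment #10: 8→10→5→3→4→1→7→6 push 1
max flow = 38; residual-reachable set from 8 gives S-side
cut edges (S→T): {(0,1), (0,6), (8,1), (8,4), (8,9), (10,5)} total cap 38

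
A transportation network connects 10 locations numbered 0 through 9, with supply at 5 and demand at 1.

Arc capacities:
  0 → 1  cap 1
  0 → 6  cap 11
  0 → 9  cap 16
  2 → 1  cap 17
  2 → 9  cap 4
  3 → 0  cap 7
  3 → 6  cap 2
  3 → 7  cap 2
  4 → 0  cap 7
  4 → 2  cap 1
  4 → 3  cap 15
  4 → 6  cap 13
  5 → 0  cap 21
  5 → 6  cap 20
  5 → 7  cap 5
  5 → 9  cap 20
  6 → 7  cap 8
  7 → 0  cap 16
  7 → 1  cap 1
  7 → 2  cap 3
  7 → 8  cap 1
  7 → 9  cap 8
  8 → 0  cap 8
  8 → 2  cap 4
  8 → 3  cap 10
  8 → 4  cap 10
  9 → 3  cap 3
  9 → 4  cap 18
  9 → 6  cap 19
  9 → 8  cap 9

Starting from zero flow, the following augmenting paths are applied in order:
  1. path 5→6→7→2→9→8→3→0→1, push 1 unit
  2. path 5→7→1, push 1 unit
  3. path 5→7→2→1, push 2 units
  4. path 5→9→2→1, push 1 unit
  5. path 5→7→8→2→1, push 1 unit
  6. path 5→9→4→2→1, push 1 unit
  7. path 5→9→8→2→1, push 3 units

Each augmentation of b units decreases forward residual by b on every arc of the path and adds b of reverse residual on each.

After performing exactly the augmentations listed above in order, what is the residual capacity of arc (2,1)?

Residual capacity of (2,1): 9

after path 1 (5→6→7→2→9→8→3→0→1, push 1): res(2,1)=17
after path 2 (5→7→1, push 1): res(2,1)=17
after path 3 (5→7→2→1, push 2): res(2,1)=15
after path 4 (5→9→2→1, push 1): res(2,1)=14
after path 5 (5→7→8→2→1, push 1): res(2,1)=13
after path 6 (5→9→4→2→1, push 1): res(2,1)=12
after path 7 (5→9→8→2→1, push 3): res(2,1)=9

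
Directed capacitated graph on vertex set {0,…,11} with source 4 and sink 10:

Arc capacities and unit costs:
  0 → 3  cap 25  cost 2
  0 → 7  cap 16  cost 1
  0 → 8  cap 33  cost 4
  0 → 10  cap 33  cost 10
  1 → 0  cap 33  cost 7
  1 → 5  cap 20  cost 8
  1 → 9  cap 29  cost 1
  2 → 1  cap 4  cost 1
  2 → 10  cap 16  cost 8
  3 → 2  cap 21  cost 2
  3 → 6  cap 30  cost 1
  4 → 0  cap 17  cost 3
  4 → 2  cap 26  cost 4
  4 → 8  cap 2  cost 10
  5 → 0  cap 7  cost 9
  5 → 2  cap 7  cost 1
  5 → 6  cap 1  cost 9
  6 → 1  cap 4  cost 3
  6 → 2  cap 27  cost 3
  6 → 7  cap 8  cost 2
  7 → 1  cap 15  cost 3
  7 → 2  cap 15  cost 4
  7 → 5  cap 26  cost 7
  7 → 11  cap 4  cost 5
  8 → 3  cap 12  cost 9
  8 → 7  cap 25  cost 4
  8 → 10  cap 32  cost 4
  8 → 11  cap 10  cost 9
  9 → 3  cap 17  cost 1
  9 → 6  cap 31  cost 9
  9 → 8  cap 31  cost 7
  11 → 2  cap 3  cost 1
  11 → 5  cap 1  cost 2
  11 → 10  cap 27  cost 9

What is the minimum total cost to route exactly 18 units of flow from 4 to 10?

shortest-cost path #1: 4→0→8→10 push 17 @ unit cost 11 (adds 187)
shortest-cost path #2: 4→2→10 push 1 @ unit cost 12 (adds 12)
total cost = 199

Minimum cost for 18 units: 199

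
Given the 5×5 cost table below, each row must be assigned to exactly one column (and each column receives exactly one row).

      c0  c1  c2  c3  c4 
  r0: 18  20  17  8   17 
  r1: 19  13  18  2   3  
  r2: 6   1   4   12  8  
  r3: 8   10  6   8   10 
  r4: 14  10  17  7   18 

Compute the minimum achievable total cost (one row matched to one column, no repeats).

Minimum assignment cost: 32

optimal assignment: row0→col3 (cost 8), row1→col4 (cost 3), row2→col1 (cost 1), row3→col2 (cost 6), row4→col0 (cost 14)
total = 8 + 3 + 1 + 6 + 14 = 32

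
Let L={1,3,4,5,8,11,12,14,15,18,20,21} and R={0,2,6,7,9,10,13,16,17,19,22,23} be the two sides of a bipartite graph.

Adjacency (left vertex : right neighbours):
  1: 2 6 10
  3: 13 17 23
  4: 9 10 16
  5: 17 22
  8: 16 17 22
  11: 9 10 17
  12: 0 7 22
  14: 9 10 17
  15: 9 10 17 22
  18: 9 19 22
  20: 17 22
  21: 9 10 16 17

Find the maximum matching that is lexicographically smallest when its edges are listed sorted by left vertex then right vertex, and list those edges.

|M| = 9 (so the lex-smallest maximum matching has 9 edges)
process left vertices in ascending order; for each, take the smallest-labelled available neighbour that still permits 9 edges overall, or leave it unmatched if none does
lex-smallest matching: {1-2, 3-13, 4-9, 5-17, 8-16, 11-10, 12-0, 15-22, 18-19}

Lex-smallest maximum matching: {(1,2), (3,13), (4,9), (5,17), (8,16), (11,10), (12,0), (15,22), (18,19)}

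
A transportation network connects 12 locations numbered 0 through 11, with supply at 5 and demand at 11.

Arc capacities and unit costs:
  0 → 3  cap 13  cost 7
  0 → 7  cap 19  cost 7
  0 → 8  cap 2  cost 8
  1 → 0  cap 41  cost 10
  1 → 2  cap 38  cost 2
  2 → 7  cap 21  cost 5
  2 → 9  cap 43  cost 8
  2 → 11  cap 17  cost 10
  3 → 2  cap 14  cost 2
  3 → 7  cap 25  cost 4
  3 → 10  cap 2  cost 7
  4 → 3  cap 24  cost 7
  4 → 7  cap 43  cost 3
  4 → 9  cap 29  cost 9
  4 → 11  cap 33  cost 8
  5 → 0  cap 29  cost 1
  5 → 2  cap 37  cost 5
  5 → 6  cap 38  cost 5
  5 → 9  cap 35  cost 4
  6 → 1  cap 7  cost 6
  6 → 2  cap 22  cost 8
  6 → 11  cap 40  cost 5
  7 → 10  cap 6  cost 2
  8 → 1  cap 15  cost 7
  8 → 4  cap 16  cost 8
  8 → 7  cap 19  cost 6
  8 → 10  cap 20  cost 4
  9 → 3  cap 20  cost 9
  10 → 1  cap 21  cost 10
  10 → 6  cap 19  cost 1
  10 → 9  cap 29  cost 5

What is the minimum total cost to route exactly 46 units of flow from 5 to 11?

Minimum cost for 46 units: 500

shortest-cost path #1: 5→6→11 push 38 @ unit cost 10 (adds 380)
shortest-cost path #2: 5→2→11 push 8 @ unit cost 15 (adds 120)
total cost = 500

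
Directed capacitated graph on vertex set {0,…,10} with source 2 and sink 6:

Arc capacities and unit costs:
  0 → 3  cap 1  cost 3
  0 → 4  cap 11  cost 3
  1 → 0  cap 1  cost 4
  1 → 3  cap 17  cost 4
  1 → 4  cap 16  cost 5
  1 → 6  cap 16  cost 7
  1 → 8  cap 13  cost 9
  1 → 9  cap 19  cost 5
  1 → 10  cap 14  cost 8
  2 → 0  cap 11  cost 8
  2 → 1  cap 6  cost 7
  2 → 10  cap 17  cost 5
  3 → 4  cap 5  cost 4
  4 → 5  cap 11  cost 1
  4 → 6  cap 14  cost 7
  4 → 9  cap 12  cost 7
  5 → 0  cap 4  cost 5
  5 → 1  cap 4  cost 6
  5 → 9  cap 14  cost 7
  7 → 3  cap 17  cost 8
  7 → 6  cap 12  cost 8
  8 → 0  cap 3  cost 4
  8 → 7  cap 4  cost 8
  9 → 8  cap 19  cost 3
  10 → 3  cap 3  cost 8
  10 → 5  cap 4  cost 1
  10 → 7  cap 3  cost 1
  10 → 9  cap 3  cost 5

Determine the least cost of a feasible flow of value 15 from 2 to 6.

Minimum cost for 15 units: 234

shortest-cost path #1: 2→1→6 push 6 @ unit cost 14 (adds 84)
shortest-cost path #2: 2→10→7→6 push 3 @ unit cost 14 (adds 42)
shortest-cost path #3: 2→0→4→6 push 6 @ unit cost 18 (adds 108)
total cost = 234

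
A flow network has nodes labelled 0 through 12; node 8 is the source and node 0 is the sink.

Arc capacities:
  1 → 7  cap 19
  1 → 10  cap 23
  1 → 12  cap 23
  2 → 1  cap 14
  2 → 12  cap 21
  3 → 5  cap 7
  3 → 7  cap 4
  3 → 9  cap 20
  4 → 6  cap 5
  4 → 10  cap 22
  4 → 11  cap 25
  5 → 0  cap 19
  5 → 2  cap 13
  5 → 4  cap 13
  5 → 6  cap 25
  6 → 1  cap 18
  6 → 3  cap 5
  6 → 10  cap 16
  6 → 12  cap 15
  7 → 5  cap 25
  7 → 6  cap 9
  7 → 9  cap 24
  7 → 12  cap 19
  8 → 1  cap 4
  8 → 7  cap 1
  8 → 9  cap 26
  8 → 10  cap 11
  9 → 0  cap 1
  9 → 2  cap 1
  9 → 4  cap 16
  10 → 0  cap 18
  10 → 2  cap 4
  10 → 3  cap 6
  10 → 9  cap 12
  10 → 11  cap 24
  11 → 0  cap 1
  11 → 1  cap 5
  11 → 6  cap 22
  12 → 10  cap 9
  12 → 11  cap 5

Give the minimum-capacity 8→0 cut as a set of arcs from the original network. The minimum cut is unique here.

augment #1: 8→9→0 push 1
augment #2: 8→10→0 push 11
augment #3: 8→1→10→0 push 4
augment #4: 8→7→5→0 push 1
augment #5: 8→9→4→10→0 push 3
augment #6: 8→9→4→11→0 push 1
augment #7: 8→9→2→1→7→5→0 push 1
augment #8: 8→9→4→6→3→5→0 push 5
augment #9: 8→9→4→10→3→5→0 push 2
augment #10: 8→9→4→10→1→7→5→0 push 4
augment #11: 8→9→4→10→3→7→5→0 push 1
max flow = 34; residual-reachable set from 8 gives S-side
cut edges (S→T): {(8,1), (8,7), (8,10), (9,0), (9,2), (9,4)} total cap 34

Min-cut arcs: {(8,1), (8,7), (8,10), (9,0), (9,2), (9,4)} (total capacity 34)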